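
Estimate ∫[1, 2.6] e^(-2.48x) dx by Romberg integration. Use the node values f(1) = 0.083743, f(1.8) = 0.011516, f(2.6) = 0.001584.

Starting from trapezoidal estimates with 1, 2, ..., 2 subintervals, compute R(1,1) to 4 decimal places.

R(0,0) (trapezoid, 1 panel, h=1.6000): 0.068262
R(1,0) (trapezoid, 2 panels, h=0.8000): 0.043344
R(1,1) = 0.043344 + (0.043344 − 0.068262)/3 = 0.035038

0.0350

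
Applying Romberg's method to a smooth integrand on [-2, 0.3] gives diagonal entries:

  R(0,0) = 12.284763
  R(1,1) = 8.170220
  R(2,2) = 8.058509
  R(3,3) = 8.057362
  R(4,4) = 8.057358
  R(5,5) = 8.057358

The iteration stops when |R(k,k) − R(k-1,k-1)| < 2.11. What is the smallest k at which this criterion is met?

k = 2

|R(1,1) − R(0,0)| = 4.114543 ≥ 2.11
|R(2,2) − R(1,1)| = 0.111711 < 2.11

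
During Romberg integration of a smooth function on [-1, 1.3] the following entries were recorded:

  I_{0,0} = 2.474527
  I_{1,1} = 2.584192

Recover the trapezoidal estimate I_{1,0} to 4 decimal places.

2.5568

From I_{1,1} = (4·I_{1,0} − I_{0,0})/3, solve for I_{1,0}:
4·I_{1,0} = 3·2.584192 + 2.474527 = 10.227103
I_{1,0} = 2.556776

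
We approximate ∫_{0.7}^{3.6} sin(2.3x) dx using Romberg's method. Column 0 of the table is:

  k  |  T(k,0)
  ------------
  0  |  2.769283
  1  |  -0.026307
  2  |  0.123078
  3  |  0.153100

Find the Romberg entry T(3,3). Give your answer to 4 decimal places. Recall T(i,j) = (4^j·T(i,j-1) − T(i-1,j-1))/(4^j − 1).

T(1,1) = (4·(-0.026307) − 2.769283) / 3 = -0.958170
T(2,1) = 0.123078 + (0.123078 − (-0.026307))/3 = 0.172873
T(3,1) = (4·0.153100 − 0.123078) / 3 = 0.163107
T(2,2) = 0.172873 + (0.172873 − (-0.958170))/15 = 0.248276
T(3,2) = 0.163107 + (0.163107 − 0.172873)/15 = 0.162456
T(3,3) = (64·0.162456 − 0.248276) / 63 = 0.161094

0.1611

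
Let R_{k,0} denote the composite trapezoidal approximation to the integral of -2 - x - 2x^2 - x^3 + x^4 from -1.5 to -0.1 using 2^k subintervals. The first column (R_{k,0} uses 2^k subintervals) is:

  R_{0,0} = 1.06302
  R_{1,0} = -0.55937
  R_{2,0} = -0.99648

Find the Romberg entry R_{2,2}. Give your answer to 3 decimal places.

-1.145

Richardson extrapolation on the trapezoidal column (denominator 4−1=3):
R_{1,1} = (4·(-0.55937) − 1.06302) / 3 = -1.10017
R_{2,1} = (4·(-0.99648) − (-0.55937)) / 3 = -1.14218
R_{2,2} = -1.14218 + (-1.14218 − (-1.10017))/15 = -1.14498
(Column j=1 coincides with Simpson's rule on the same nodes.)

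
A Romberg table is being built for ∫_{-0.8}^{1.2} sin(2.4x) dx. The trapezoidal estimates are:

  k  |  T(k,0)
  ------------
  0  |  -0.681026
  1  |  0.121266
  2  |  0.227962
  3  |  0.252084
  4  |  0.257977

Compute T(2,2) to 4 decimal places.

0.2552

Richardson extrapolation on the trapezoidal column (denominator 4−1=3):
T(1,1) = (4·0.121266 − (-0.681026)) / 3 = 0.388697
T(2,1) = 0.227962 + (0.227962 − 0.121266)/3 = 0.263527
T(2,2) = (16·0.263527 − 0.388697) / 15 = 0.255182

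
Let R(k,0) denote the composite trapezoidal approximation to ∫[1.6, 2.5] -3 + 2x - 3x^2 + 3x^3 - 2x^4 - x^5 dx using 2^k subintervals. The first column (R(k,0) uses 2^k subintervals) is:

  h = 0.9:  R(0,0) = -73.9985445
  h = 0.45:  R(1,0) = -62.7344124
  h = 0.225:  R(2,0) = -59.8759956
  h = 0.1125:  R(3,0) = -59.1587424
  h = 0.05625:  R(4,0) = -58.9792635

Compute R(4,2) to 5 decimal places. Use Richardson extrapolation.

Richardson extrapolation on the trapezoidal column (denominator 4−1=3):
R(3,1) = -59.1587424 + (-59.1587424 − (-59.8759956))/3 = -58.9196580
R(4,1) = -58.9792635 + (-58.9792635 − (-59.1587424))/3 = -58.9194372
R(4,2) = (16·(-58.9194372) − (-58.9196580)) / 15 = -58.9194225
(Column j=1 coincides with Simpson's rule on the same nodes.)

-58.91942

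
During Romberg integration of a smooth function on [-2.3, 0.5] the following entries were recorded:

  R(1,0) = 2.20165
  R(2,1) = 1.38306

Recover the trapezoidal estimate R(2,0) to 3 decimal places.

From R(2,1) = (4·R(2,0) − R(1,0))/3, solve for R(2,0):
4·R(2,0) = 3·1.38306 + 2.20165 = 6.35083
R(2,0) = 1.58771

1.588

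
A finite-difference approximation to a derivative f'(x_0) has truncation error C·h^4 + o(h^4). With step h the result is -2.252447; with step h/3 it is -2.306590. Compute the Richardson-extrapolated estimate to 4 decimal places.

The leading error scales as h^4; refining by a factor of 3 reduces it by 3^4 = 81.
Extrapolated value = (81·A(h/3) − A(h)) / (81 − 1)
= (81·(-2.306590) − (-2.252447)) / 80
= -184.581343 / 80 = -2.307267

-2.3073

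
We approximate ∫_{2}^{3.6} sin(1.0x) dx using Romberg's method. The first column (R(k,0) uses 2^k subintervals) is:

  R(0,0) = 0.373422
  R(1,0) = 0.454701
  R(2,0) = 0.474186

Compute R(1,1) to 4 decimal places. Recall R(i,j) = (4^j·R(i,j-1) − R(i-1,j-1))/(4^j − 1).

R(1,1) = (4·0.454701 − 0.373422) / 3 = 0.481794

0.4818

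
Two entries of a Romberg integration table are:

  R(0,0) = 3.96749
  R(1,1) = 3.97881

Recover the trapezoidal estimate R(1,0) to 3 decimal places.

3.976

From R(1,1) = (4·R(1,0) − R(0,0))/3, solve for R(1,0):
4·R(1,0) = 3·3.97881 + 3.96749 = 15.90392
R(1,0) = 3.97598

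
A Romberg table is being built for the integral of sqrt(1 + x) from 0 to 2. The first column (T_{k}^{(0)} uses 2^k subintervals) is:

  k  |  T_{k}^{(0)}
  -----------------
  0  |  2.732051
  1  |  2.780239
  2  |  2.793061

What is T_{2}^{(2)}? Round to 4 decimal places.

Richardson extrapolation on the trapezoidal column (denominator 4−1=3):
T_{1}^{(1)} = (4·2.780239 − 2.732051) / 3 = 2.796302
T_{2}^{(1)} = 2.793061 + (2.793061 − 2.780239)/3 = 2.797335
T_{2}^{(2)} = 2.797335 + (2.797335 − 2.796302)/15 = 2.797404

2.7974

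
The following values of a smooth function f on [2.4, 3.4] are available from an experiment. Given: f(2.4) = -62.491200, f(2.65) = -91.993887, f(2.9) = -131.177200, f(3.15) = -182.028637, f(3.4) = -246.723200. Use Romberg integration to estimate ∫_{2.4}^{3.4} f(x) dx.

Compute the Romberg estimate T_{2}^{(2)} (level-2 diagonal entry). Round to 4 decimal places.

T_{0}^{(0)} (trapezoid, 1 panel, h=1.0000): -154.607200
T_{1}^{(0)} (trapezoid, 2 panels, h=0.5000): -142.892200
T_{2}^{(0)} (trapezoid, 4 panels, h=0.2500): -139.951731
T_{1}^{(1)} = -142.892200 + (-142.892200 − (-154.607200))/3 = -138.987200
T_{2}^{(1)} = -139.951731 + (-139.951731 − (-142.892200))/3 = -138.971575
T_{2}^{(2)} = -138.971575 + (-138.971575 − (-138.987200))/15 = -138.970533

-138.9705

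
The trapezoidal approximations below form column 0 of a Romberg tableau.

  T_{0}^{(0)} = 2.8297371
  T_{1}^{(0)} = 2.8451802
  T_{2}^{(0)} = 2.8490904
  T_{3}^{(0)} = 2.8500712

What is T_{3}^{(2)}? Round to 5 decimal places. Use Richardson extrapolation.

T_{2}^{(1)} = (4·2.8490904 − 2.8451802) / 3 = 2.8503938
T_{3}^{(1)} = 2.8500712 + (2.8500712 − 2.8490904)/3 = 2.8503981
T_{3}^{(2)} = (16·2.8503981 − 2.8503938) / 15 = 2.8503984

2.85040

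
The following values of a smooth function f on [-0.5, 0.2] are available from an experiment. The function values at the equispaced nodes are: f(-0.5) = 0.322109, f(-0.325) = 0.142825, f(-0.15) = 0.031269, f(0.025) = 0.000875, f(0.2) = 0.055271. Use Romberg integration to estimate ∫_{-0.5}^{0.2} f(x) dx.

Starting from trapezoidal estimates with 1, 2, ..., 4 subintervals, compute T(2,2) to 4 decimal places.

0.0592

T(0,0) (trapezoid, 1 panel, h=0.7000): 0.132083
T(1,0) (trapezoid, 2 panels, h=0.3500): 0.076986
T(2,0) (trapezoid, 4 panels, h=0.1750): 0.063640
T(1,1) = 0.076986 + (0.076986 − 0.132083)/3 = 0.058620
T(2,1) = 0.063640 + (0.063640 − 0.076986)/3 = 0.059191
T(2,2) = 0.059191 + (0.059191 − 0.058620)/15 = 0.059229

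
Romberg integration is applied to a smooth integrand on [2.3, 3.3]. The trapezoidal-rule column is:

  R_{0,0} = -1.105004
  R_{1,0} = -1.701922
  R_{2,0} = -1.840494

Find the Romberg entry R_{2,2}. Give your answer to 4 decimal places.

R_{1,1} = -1.701922 + (-1.701922 − (-1.105004))/3 = -1.900895
R_{2,1} = -1.840494 + (-1.840494 − (-1.701922))/3 = -1.886685
R_{2,2} = (16·(-1.886685) − (-1.900895)) / 15 = -1.885738

-1.8857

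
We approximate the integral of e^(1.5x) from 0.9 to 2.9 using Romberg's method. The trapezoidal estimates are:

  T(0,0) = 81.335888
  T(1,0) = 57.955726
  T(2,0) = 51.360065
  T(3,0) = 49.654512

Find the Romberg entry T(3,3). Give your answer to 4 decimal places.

49.0807

Richardson extrapolation on the trapezoidal column (denominator 4−1=3):
T(1,1) = (4·57.955726 − 81.335888) / 3 = 50.162339
T(2,1) = (4·51.360065 − 57.955726) / 3 = 49.161511
T(3,1) = 49.654512 + (49.654512 − 51.360065)/3 = 49.085994
T(2,2) = (16·49.161511 − 50.162339) / 15 = 49.094789
T(3,2) = (16·49.085994 − 49.161511) / 15 = 49.080960
T(3,3) = (64·49.080960 − 49.094789) / 63 = 49.080740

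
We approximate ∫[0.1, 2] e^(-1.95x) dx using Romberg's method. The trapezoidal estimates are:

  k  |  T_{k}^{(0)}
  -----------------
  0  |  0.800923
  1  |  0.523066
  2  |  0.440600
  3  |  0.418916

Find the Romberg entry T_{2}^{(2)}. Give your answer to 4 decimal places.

0.4120

T_{1}^{(1)} = (4·0.523066 − 0.800923) / 3 = 0.430447
T_{2}^{(1)} = 0.440600 + (0.440600 − 0.523066)/3 = 0.413111
T_{2}^{(2)} = 0.413111 + (0.413111 − 0.430447)/15 = 0.411955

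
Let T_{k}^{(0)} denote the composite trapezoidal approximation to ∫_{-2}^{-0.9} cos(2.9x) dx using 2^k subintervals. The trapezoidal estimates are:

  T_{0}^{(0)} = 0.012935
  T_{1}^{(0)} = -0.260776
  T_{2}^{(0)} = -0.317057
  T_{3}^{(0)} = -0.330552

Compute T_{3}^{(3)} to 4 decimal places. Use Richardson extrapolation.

-0.3350

Richardson extrapolation on the trapezoidal column (denominator 4−1=3):
T_{1}^{(1)} = (4·(-0.260776) − 0.012935) / 3 = -0.352013
T_{2}^{(1)} = (4·(-0.317057) − (-0.260776)) / 3 = -0.335817
T_{3}^{(1)} = -0.330552 + (-0.330552 − (-0.317057))/3 = -0.335050
T_{2}^{(2)} = -0.335817 + (-0.335817 − (-0.352013))/15 = -0.334737
T_{3}^{(2)} = (16·(-0.335050) − (-0.335817)) / 15 = -0.334999
T_{3}^{(3)} = (64·(-0.334999) − (-0.334737)) / 63 = -0.335003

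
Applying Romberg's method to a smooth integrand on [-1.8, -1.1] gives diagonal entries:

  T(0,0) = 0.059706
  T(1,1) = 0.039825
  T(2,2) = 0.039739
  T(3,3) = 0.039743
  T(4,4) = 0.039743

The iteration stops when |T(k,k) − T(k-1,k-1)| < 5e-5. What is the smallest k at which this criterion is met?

|T(1,1) − T(0,0)| = 0.019881 ≥ 5e-5
|T(2,2) − T(1,1)| = 0.000086 ≥ 5e-5
|T(3,3) − T(2,2)| = 0.000004 < 5e-5

k = 3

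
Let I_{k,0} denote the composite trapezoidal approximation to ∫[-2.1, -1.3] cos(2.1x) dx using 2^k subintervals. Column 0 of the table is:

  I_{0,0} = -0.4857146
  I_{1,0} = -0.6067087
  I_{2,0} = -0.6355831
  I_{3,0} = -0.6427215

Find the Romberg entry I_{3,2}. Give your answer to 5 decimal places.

-0.64509

I_{2,1} = -0.6355831 + (-0.6355831 − (-0.6067087))/3 = -0.6452079
I_{3,1} = -0.6427215 + (-0.6427215 − (-0.6355831))/3 = -0.6451010
I_{3,2} = (16·(-0.6451010) − (-0.6452079)) / 15 = -0.6450939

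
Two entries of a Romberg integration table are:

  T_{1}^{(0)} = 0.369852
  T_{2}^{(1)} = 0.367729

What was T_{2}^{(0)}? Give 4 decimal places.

0.3683

From T_{2}^{(1)} = (4·T_{2}^{(0)} − T_{1}^{(0)})/3, solve for T_{2}^{(0)}:
4·T_{2}^{(0)} = 3·0.367729 + 0.369852 = 1.473039
T_{2}^{(0)} = 0.368260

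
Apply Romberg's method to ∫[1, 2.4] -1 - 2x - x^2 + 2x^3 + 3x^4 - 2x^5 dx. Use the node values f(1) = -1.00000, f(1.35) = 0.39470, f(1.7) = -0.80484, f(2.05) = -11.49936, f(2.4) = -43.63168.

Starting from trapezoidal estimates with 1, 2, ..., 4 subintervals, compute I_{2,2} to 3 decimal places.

I_{0,0} (trapezoid, 1 panel, h=1.4000): -31.24218
I_{1,0} (trapezoid, 2 panels, h=0.7000): -16.18448
I_{2,0} (trapezoid, 4 panels, h=0.3500): -11.97887
I_{1,1} = -16.18448 + (-16.18448 − (-31.24218))/3 = -11.16525
I_{2,1} = -11.97887 + (-11.97887 − (-16.18448))/3 = -10.57700
I_{2,2} = -10.57700 + (-10.57700 − (-11.16525))/15 = -10.53778

-10.538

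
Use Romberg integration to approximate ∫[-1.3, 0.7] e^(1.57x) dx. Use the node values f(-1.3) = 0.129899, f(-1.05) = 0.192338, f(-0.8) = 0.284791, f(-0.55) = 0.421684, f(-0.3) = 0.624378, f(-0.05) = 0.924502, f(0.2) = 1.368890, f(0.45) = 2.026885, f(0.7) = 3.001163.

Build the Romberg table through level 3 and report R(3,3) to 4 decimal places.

1.8288

R(0,0) (trapezoid, 1 panel, h=2.0000): 3.131062
R(1,0) (trapezoid, 2 panels, h=1.0000): 2.189909
R(2,0) (trapezoid, 4 panels, h=0.5000): 1.921795
R(3,0) (trapezoid, 8 panels, h=0.2500): 1.852250
R(1,1) = 2.189909 + (2.189909 − 3.131062)/3 = 1.876191
R(2,1) = 1.921795 + (1.921795 − 2.189909)/3 = 1.832424
R(3,1) = 1.852250 + (1.852250 − 1.921795)/3 = 1.829068
R(2,2) = 1.832424 + (1.832424 − 1.876191)/15 = 1.829506
R(3,2) = 1.829068 + (1.829068 − 1.832424)/15 = 1.828844
R(3,3) = 1.828844 + (1.828844 − 1.829506)/63 = 1.828833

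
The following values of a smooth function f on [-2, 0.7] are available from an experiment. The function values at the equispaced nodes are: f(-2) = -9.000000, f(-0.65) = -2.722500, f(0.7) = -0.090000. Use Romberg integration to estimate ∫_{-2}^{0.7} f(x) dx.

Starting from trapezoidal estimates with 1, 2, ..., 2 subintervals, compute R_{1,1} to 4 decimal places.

R_{0,0} (trapezoid, 1 panel, h=2.7000): -12.271500
R_{1,0} (trapezoid, 2 panels, h=1.3500): -9.811125
R_{1,1} = -9.811125 + (-9.811125 − (-12.271500))/3 = -8.991000

-8.9910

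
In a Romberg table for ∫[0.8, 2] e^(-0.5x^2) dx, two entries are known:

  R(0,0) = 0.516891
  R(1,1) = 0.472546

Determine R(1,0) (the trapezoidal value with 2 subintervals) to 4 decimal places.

0.4836

From R(1,1) = (4·R(1,0) − R(0,0))/3, solve for R(1,0):
4·R(1,0) = 3·0.472546 + 0.516891 = 1.934529
R(1,0) = 0.483632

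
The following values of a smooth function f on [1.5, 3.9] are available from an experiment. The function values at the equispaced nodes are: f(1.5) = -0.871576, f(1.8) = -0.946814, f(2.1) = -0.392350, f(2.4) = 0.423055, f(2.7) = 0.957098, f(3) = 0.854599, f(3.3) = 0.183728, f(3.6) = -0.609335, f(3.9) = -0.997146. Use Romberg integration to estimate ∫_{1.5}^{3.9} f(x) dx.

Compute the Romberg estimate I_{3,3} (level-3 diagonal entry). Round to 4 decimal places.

I_{0,0} (trapezoid, 1 panel, h=2.4000): -2.242466
I_{1,0} (trapezoid, 2 panels, h=1.2000): 0.027284
I_{2,0} (trapezoid, 4 panels, h=0.6000): -0.111531
I_{3,0} (trapezoid, 8 panels, h=0.3000): -0.139314
I_{1,1} = 0.027284 + (0.027284 − (-2.242466))/3 = 0.783867
I_{2,1} = -0.111531 + (-0.111531 − 0.027284)/3 = -0.157803
I_{3,1} = -0.139314 + (-0.139314 − (-0.111531))/3 = -0.148575
I_{2,2} = -0.157803 + (-0.157803 − 0.783867)/15 = -0.220581
I_{3,2} = -0.148575 + (-0.148575 − (-0.157803))/15 = -0.147960
I_{3,3} = -0.147960 + (-0.147960 − (-0.220581))/63 = -0.146807

-0.1468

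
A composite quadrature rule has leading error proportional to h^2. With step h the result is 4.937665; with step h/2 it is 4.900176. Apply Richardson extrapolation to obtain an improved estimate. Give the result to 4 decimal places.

Extrapolated value = (4·A(h/2) − A(h)) / (4 − 1)
= (4·4.900176 − 4.937665) / 3
= 14.663039 / 3 = 4.887680

4.8877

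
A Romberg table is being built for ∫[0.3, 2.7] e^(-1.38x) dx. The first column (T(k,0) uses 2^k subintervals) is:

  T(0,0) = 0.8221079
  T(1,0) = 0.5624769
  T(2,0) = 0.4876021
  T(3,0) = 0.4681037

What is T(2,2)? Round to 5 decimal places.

0.46176

Richardson extrapolation on the trapezoidal column (denominator 4−1=3):
T(1,1) = 0.5624769 + (0.5624769 − 0.8221079)/3 = 0.4759332
T(2,1) = 0.4876021 + (0.4876021 − 0.5624769)/3 = 0.4626438
T(2,2) = (16·0.4626438 − 0.4759332) / 15 = 0.4617578
(Column j=1 coincides with Simpson's rule on the same nodes.)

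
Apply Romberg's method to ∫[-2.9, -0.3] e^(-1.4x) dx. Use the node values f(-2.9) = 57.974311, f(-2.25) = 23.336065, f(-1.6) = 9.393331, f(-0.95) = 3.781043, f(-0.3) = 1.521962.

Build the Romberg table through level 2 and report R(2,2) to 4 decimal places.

R(0,0) (trapezoid, 1 panel, h=2.6000): 77.345155
R(1,0) (trapezoid, 2 panels, h=1.3000): 50.883908
R(2,0) (trapezoid, 4 panels, h=0.6500): 43.068074
R(1,1) = 50.883908 + (50.883908 − 77.345155)/3 = 42.063492
R(2,1) = 43.068074 + (43.068074 − 50.883908)/3 = 40.462796
R(2,2) = 40.462796 + (40.462796 − 42.063492)/15 = 40.356083

40.3561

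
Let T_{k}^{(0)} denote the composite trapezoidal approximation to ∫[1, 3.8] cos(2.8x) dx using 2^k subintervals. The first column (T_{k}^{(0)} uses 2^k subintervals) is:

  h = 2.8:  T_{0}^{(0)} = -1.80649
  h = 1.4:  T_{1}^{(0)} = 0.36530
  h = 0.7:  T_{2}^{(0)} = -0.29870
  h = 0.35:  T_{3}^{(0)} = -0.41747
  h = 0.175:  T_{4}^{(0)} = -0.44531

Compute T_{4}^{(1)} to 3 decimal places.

T_{4}^{(1)} = -0.44531 + (-0.44531 − (-0.41747))/3 = -0.45459
(Column j=1 coincides with Simpson's rule on the same nodes.)

-0.455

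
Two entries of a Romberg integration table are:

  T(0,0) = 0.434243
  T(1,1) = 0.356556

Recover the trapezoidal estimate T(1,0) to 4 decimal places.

From T(1,1) = (4·T(1,0) − T(0,0))/3, solve for T(1,0):
4·T(1,0) = 3·0.356556 + 0.434243 = 1.503911
T(1,0) = 0.375978

0.3760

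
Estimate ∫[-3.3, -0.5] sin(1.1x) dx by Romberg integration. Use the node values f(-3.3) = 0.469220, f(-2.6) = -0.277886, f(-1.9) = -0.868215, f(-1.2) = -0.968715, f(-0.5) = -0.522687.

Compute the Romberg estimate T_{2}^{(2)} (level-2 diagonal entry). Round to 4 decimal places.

T_{0}^{(0)} (trapezoid, 1 panel, h=2.8000): -0.074854
T_{1}^{(0)} (trapezoid, 2 panels, h=1.4000): -1.252928
T_{2}^{(0)} (trapezoid, 4 panels, h=0.7000): -1.499085
T_{1}^{(1)} = -1.252928 + (-1.252928 − (-0.074854))/3 = -1.645619
T_{2}^{(1)} = -1.499085 + (-1.499085 − (-1.252928))/3 = -1.581137
T_{2}^{(2)} = -1.581137 + (-1.581137 − (-1.645619))/15 = -1.576838

-1.5768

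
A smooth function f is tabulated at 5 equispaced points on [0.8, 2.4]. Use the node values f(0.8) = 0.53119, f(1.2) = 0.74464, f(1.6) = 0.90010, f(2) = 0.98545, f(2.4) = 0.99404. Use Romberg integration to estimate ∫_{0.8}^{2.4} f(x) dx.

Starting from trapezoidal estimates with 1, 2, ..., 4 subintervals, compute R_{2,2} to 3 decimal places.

1.366

R_{0,0} (trapezoid, 1 panel, h=1.6000): 1.22018
R_{1,0} (trapezoid, 2 panels, h=0.8000): 1.33017
R_{2,0} (trapezoid, 4 panels, h=0.4000): 1.35712
R_{1,1} = 1.33017 + (1.33017 − 1.22018)/3 = 1.36683
R_{2,1} = 1.35712 + (1.35712 − 1.33017)/3 = 1.36610
R_{2,2} = 1.36610 + (1.36610 − 1.36683)/15 = 1.36605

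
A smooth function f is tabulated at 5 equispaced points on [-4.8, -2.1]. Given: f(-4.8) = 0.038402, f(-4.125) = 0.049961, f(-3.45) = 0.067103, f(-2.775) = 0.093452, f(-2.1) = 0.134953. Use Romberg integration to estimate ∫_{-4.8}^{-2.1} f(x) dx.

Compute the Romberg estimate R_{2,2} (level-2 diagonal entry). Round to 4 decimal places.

R_{0,0} (trapezoid, 1 panel, h=2.7000): 0.234029
R_{1,0} (trapezoid, 2 panels, h=1.3500): 0.207604
R_{2,0} (trapezoid, 4 panels, h=0.6750): 0.200606
R_{1,1} = 0.207604 + (0.207604 − 0.234029)/3 = 0.198796
R_{2,1} = 0.200606 + (0.200606 − 0.207604)/3 = 0.198273
R_{2,2} = 0.198273 + (0.198273 − 0.198796)/15 = 0.198238

0.1982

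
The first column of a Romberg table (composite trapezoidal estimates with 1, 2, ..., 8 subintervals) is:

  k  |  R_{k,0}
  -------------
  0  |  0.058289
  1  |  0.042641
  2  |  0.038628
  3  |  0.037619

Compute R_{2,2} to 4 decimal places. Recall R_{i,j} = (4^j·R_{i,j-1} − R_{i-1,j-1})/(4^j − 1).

Richardson extrapolation on the trapezoidal column (denominator 4−1=3):
R_{1,1} = 0.042641 + (0.042641 − 0.058289)/3 = 0.037425
R_{2,1} = (4·0.038628 − 0.042641) / 3 = 0.037290
R_{2,2} = 0.037290 + (0.037290 − 0.037425)/15 = 0.037281

0.0373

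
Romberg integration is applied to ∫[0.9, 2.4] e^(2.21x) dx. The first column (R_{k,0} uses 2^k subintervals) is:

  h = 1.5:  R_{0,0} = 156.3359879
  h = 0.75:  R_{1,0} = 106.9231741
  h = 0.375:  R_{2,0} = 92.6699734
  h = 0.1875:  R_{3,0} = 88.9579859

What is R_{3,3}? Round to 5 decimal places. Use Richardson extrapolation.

87.70676

Richardson extrapolation on the trapezoidal column (denominator 4−1=3):
R_{1,1} = (4·106.9231741 − 156.3359879) / 3 = 90.4522362
R_{2,1} = 92.6699734 + (92.6699734 − 106.9231741)/3 = 87.9189065
R_{3,1} = (4·88.9579859 − 92.6699734) / 3 = 87.7206567
R_{2,2} = (16·87.9189065 − 90.4522362) / 15 = 87.7500179
R_{3,2} = (16·87.7206567 − 87.9189065) / 15 = 87.7074400
R_{3,3} = (64·87.7074400 − 87.7500179) / 63 = 87.7067642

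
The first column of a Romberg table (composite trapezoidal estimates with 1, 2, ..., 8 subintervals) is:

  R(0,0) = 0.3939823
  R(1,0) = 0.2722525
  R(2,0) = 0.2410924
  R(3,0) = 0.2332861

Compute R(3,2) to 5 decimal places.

0.23068

Richardson extrapolation on the trapezoidal column (denominator 4−1=3):
R(2,1) = 0.2410924 + (0.2410924 − 0.2722525)/3 = 0.2307057
R(3,1) = 0.2332861 + (0.2332861 − 0.2410924)/3 = 0.2306840
R(3,2) = (16·0.2306840 − 0.2307057) / 15 = 0.2306826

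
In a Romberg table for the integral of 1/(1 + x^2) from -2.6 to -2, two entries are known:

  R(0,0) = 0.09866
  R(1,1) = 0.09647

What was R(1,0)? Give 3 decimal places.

From R(1,1) = (4·R(1,0) − R(0,0))/3, solve for R(1,0):
4·R(1,0) = 3·0.09647 + 0.09866 = 0.38807
R(1,0) = 0.09702

0.097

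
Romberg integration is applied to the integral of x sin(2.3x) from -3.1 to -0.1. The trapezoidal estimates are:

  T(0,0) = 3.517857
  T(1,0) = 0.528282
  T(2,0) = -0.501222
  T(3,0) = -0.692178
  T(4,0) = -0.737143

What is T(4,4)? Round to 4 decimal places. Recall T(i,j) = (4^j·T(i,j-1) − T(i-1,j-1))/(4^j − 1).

-0.7519

Richardson extrapolation on the trapezoidal column (denominator 4−1=3):
T(1,1) = (4·0.528282 − 3.517857) / 3 = -0.468243
T(2,1) = -0.501222 + (-0.501222 − 0.528282)/3 = -0.844390
T(3,1) = -0.692178 + (-0.692178 − (-0.501222))/3 = -0.755830
T(4,1) = (4·(-0.737143) − (-0.692178)) / 3 = -0.752131
T(2,2) = -0.844390 + (-0.844390 − (-0.468243))/15 = -0.869466
T(3,2) = (16·(-0.755830) − (-0.844390)) / 15 = -0.749926
T(4,2) = -0.752131 + (-0.752131 − (-0.755830))/15 = -0.751884
T(3,3) = -0.749926 + (-0.749926 − (-0.869466))/63 = -0.748029
T(4,3) = (64·(-0.751884) − (-0.749926)) / 63 = -0.751915
T(4,4) = (256·(-0.751915) − (-0.748029)) / 255 = -0.751930
(Column j=1 coincides with Simpson's rule on the same nodes.)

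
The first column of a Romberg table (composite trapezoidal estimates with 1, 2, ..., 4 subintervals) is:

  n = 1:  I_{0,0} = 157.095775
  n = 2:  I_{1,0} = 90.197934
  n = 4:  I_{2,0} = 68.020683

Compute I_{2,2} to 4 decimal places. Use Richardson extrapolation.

60.1436

I_{1,1} = 90.197934 + (90.197934 − 157.095775)/3 = 67.898654
I_{2,1} = 68.020683 + (68.020683 − 90.197934)/3 = 60.628266
I_{2,2} = 60.628266 + (60.628266 − 67.898654)/15 = 60.143573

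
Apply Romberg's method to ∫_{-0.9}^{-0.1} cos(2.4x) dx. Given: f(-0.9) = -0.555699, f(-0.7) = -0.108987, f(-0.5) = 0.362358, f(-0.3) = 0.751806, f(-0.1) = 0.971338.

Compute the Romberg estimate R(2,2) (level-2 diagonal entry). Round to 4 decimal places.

0.2474

R(0,0) (trapezoid, 1 panel, h=0.8000): 0.166256
R(1,0) (trapezoid, 2 panels, h=0.4000): 0.228071
R(2,0) (trapezoid, 4 panels, h=0.2000): 0.242599
R(1,1) = 0.228071 + (0.228071 − 0.166256)/3 = 0.248676
R(2,1) = 0.242599 + (0.242599 − 0.228071)/3 = 0.247442
R(2,2) = 0.247442 + (0.247442 − 0.248676)/15 = 0.247360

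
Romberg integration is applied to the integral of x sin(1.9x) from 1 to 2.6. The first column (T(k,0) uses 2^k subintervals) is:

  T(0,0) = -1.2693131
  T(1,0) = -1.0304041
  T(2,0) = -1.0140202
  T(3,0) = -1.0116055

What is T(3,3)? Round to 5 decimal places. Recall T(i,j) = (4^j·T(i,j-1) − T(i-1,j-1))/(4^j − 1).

Richardson extrapolation on the trapezoidal column (denominator 4−1=3):
T(1,1) = (4·(-1.0304041) − (-1.2693131)) / 3 = -0.9507678
T(2,1) = -1.0140202 + (-1.0140202 − (-1.0304041))/3 = -1.0085589
T(3,1) = -1.0116055 + (-1.0116055 − (-1.0140202))/3 = -1.0108006
T(2,2) = -1.0085589 + (-1.0085589 − (-0.9507678))/15 = -1.0124116
T(3,2) = -1.0108006 + (-1.0108006 − (-1.0085589))/15 = -1.0109500
T(3,3) = (64·(-1.0109500) − (-1.0124116)) / 63 = -1.0109268

-1.01093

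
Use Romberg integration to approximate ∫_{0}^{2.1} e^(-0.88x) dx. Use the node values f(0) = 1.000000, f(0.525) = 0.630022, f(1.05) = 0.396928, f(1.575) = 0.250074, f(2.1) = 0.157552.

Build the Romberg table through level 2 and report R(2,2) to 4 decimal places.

0.9573

R(0,0) (trapezoid, 1 panel, h=2.1000): 1.215430
R(1,0) (trapezoid, 2 panels, h=1.0500): 1.024489
R(2,0) (trapezoid, 4 panels, h=0.5250): 0.974295
R(1,1) = 1.024489 + (1.024489 − 1.215430)/3 = 0.960842
R(2,1) = 0.974295 + (0.974295 − 1.024489)/3 = 0.957564
R(2,2) = 0.957564 + (0.957564 − 0.960842)/15 = 0.957345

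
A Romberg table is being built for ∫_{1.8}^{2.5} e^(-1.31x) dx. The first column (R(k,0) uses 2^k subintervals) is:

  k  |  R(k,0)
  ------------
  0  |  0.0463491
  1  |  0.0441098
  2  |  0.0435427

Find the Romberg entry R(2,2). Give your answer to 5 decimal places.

Richardson extrapolation on the trapezoidal column (denominator 4−1=3):
R(1,1) = 0.0441098 + (0.0441098 − 0.0463491)/3 = 0.0433634
R(2,1) = (4·0.0435427 − 0.0441098) / 3 = 0.0433537
R(2,2) = 0.0433537 + (0.0433537 − 0.0433634)/15 = 0.0433531

0.04335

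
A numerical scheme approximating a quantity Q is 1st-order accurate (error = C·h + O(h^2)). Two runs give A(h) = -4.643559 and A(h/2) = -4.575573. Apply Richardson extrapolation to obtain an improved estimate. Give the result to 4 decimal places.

Extrapolated value = (2·A(h/2) − A(h)) / (2 − 1)
= (2·(-4.575573) − (-4.643559)) / 1
= -4.507587 / 1 = -4.507587

-4.5076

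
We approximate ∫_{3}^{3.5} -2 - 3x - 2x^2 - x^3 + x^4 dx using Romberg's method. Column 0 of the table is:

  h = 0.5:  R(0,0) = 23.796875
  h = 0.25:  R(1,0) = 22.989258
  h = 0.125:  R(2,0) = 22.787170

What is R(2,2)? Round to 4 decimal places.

22.7198

R(1,1) = 22.989258 + (22.989258 − 23.796875)/3 = 22.720052
R(2,1) = 22.787170 + (22.787170 − 22.989258)/3 = 22.719807
R(2,2) = 22.719807 + (22.719807 − 22.720052)/15 = 22.719791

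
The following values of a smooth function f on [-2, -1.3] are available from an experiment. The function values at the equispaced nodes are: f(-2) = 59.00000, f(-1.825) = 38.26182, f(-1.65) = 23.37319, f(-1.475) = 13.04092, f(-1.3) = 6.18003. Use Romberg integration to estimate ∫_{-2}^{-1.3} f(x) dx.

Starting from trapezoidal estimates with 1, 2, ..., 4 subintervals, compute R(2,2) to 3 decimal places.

18.499

R(0,0) (trapezoid, 1 panel, h=0.7000): 22.81301
R(1,0) (trapezoid, 2 panels, h=0.3500): 19.58712
R(2,0) (trapezoid, 4 panels, h=0.1750): 18.77154
R(1,1) = 19.58712 + (19.58712 − 22.81301)/3 = 18.51182
R(2,1) = 18.77154 + (18.77154 − 19.58712)/3 = 18.49968
R(2,2) = 18.49968 + (18.49968 − 18.51182)/15 = 18.49887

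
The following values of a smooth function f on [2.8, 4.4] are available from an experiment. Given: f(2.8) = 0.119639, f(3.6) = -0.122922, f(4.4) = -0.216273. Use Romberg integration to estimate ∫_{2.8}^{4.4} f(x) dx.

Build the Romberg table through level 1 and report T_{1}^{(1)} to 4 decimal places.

T_{0}^{(0)} (trapezoid, 1 panel, h=1.6000): -0.077307
T_{1}^{(0)} (trapezoid, 2 panels, h=0.8000): -0.136991
T_{1}^{(1)} = -0.136991 + (-0.136991 − (-0.077307))/3 = -0.156886

-0.1569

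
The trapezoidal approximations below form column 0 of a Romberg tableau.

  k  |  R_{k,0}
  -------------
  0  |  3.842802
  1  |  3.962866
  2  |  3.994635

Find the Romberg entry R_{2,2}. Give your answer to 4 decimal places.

Richardson extrapolation on the trapezoidal column (denominator 4−1=3):
R_{1,1} = 3.962866 + (3.962866 − 3.842802)/3 = 4.002887
R_{2,1} = (4·3.994635 − 3.962866) / 3 = 4.005225
R_{2,2} = (16·4.005225 − 4.002887) / 15 = 4.005381

4.0054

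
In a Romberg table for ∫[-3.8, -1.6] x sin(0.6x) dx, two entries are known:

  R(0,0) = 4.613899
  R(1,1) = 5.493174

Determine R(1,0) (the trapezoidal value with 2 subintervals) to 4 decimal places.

5.2734

From R(1,1) = (4·R(1,0) − R(0,0))/3, solve for R(1,0):
4·R(1,0) = 3·5.493174 + 4.613899 = 21.093421
R(1,0) = 5.273355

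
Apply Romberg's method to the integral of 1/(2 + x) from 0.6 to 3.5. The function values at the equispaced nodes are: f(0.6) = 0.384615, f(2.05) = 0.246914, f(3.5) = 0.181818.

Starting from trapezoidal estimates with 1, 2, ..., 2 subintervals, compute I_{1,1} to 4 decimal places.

I_{0,0} (trapezoid, 1 panel, h=2.9000): 0.821328
I_{1,0} (trapezoid, 2 panels, h=1.4500): 0.768689
I_{1,1} = 0.768689 + (0.768689 − 0.821328)/3 = 0.751143

0.7511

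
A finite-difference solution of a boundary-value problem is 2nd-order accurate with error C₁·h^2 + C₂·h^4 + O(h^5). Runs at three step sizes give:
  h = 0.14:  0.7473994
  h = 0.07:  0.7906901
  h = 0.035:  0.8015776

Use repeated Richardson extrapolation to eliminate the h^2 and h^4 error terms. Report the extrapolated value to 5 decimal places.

First eliminate the h^2 term (factor 2^2 = 4):
  B₁ = (4·0.7906901 − 0.7473994)/3 = 0.8051203
  B₂ = (4·0.8015776 − 0.7906901)/3 = 0.8052068
Then eliminate the h^4 term (factor 2^4 = 16):
  (16·0.8052068 − 0.8051203)/15 = 0.8052126

0.80521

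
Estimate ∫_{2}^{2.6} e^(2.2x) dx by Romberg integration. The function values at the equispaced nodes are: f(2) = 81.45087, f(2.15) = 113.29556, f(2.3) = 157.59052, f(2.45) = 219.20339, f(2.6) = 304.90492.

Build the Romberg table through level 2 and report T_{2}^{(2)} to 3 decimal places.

101.570

T_{0}^{(0)} (trapezoid, 1 panel, h=0.6000): 115.90674
T_{1}^{(0)} (trapezoid, 2 panels, h=0.3000): 105.23052
T_{2}^{(0)} (trapezoid, 4 panels, h=0.1500): 102.49010
T_{1}^{(1)} = 105.23052 + (105.23052 − 115.90674)/3 = 101.67178
T_{2}^{(1)} = 102.49010 + (102.49010 − 105.23052)/3 = 101.57663
T_{2}^{(2)} = 101.57663 + (101.57663 − 101.67178)/15 = 101.57029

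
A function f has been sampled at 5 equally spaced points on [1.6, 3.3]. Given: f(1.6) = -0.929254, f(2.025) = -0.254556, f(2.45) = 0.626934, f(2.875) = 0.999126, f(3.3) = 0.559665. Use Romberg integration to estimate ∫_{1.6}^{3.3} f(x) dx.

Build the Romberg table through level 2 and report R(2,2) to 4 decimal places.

R(0,0) (trapezoid, 1 panel, h=1.7000): -0.314151
R(1,0) (trapezoid, 2 panels, h=0.8500): 0.375819
R(2,0) (trapezoid, 4 panels, h=0.4250): 0.504352
R(1,1) = 0.375819 + (0.375819 − (-0.314151))/3 = 0.605809
R(2,1) = 0.504352 + (0.504352 − 0.375819)/3 = 0.547196
R(2,2) = 0.547196 + (0.547196 − 0.605809)/15 = 0.543288

0.5433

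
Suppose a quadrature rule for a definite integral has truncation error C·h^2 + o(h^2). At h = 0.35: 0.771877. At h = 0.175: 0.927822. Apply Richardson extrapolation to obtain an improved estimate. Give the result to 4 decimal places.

0.9798

The leading error scales as h^2; refining by a factor of 2 reduces it by 2^2 = 4.
Extrapolated value = (4·A(h/2) − A(h)) / (4 − 1)
= (4·0.927822 − 0.771877) / 3
= 2.939411 / 3 = 0.979804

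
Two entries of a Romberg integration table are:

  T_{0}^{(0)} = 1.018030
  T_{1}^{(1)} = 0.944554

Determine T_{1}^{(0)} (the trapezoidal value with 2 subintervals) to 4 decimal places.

0.9629

From T_{1}^{(1)} = (4·T_{1}^{(0)} − T_{0}^{(0)})/3, solve for T_{1}^{(0)}:
4·T_{1}^{(0)} = 3·0.944554 + 1.018030 = 3.851692
T_{1}^{(0)} = 0.962923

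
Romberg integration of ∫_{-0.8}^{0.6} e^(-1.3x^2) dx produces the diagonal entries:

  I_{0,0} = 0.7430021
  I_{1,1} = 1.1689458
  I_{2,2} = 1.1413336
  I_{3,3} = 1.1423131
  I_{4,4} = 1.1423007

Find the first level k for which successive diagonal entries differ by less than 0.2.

|I_{1,1} − I_{0,0}| = 0.4259437 ≥ 0.2
|I_{2,2} − I_{1,1}| = 0.0276122 < 0.2

k = 2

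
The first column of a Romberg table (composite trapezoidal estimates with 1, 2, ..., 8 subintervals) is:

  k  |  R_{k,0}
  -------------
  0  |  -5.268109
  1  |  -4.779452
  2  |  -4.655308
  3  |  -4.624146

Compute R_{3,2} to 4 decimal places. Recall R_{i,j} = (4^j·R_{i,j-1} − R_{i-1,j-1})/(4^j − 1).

-4.6137

Richardson extrapolation on the trapezoidal column (denominator 4−1=3):
R_{2,1} = (4·(-4.655308) − (-4.779452)) / 3 = -4.613927
R_{3,1} = (4·(-4.624146) − (-4.655308)) / 3 = -4.613759
R_{3,2} = (16·(-4.613759) − (-4.613927)) / 15 = -4.613748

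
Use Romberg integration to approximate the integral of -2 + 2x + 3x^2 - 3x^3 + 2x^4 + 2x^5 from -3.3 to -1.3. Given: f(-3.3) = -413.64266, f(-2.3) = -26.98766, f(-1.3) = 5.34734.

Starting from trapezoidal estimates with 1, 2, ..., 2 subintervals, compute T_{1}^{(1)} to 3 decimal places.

T_{0}^{(0)} (trapezoid, 1 panel, h=2.0000): -408.29532
T_{1}^{(0)} (trapezoid, 2 panels, h=1.0000): -231.13532
T_{1}^{(1)} = -231.13532 + (-231.13532 − (-408.29532))/3 = -172.08199

-172.082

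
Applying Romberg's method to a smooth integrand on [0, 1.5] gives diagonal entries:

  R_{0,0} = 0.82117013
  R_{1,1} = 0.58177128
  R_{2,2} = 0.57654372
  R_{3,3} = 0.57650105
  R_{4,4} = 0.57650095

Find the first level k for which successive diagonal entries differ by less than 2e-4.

k = 3

|R_{1,1} − R_{0,0}| = 0.23939885 ≥ 2e-4
|R_{2,2} − R_{1,1}| = 0.00522756 ≥ 2e-4
|R_{3,3} − R_{2,2}| = 0.00004267 < 2e-4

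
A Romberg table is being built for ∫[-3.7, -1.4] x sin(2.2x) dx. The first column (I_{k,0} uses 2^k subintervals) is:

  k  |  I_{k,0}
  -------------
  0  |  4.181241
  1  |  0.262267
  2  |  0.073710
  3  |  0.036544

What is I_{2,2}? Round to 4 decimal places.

I_{1,1} = (4·0.262267 − 4.181241) / 3 = -1.044058
I_{2,1} = 0.073710 + (0.073710 − 0.262267)/3 = 0.010858
I_{2,2} = 0.010858 + (0.010858 − (-1.044058))/15 = 0.081186
(Column j=1 coincides with Simpson's rule on the same nodes.)

0.0812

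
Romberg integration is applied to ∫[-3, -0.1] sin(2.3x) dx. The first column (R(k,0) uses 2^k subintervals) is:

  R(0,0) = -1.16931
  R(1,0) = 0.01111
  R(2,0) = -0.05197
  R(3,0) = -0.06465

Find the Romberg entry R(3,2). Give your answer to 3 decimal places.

Richardson extrapolation on the trapezoidal column (denominator 4−1=3):
R(2,1) = -0.05197 + (-0.05197 − 0.01111)/3 = -0.07300
R(3,1) = -0.06465 + (-0.06465 − (-0.05197))/3 = -0.06888
R(3,2) = -0.06888 + (-0.06888 − (-0.07300))/15 = -0.06861

-0.069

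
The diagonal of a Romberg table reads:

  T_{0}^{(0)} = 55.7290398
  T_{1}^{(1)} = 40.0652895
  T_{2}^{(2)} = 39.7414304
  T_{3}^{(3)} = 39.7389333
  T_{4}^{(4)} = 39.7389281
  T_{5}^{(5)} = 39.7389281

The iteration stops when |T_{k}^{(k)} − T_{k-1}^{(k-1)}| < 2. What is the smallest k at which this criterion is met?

k = 2

|T_{1}^{(1)} − T_{0}^{(0)}| = 15.6637503 ≥ 2
|T_{2}^{(2)} − T_{1}^{(1)}| = 0.3238591 < 2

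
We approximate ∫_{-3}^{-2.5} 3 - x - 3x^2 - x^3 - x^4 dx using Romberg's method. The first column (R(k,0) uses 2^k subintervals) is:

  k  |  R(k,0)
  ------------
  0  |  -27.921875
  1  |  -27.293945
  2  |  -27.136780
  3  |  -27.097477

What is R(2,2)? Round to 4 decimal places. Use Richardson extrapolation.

-27.0844

R(1,1) = -27.293945 + (-27.293945 − (-27.921875))/3 = -27.084635
R(2,1) = -27.136780 + (-27.136780 − (-27.293945))/3 = -27.084392
R(2,2) = (16·(-27.084392) − (-27.084635)) / 15 = -27.084376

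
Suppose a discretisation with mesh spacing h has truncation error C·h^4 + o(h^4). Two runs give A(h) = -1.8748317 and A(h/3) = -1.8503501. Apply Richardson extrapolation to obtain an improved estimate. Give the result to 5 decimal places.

The leading error scales as h^4; refining by a factor of 3 reduces it by 3^4 = 81.
Extrapolated value = (81·A(h/3) − A(h)) / (81 − 1)
= (81·(-1.8503501) − (-1.8748317)) / 80
= -148.0035264 / 80 = -1.8500441

-1.85004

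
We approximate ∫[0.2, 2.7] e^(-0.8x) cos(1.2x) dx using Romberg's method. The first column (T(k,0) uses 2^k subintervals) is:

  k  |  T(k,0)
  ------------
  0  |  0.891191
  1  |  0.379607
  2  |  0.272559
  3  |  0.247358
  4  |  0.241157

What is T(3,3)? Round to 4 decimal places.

0.2391

Richardson extrapolation on the trapezoidal column (denominator 4−1=3):
T(1,1) = (4·0.379607 − 0.891191) / 3 = 0.209079
T(2,1) = 0.272559 + (0.272559 − 0.379607)/3 = 0.236876
T(3,1) = 0.247358 + (0.247358 − 0.272559)/3 = 0.238958
T(2,2) = 0.236876 + (0.236876 − 0.209079)/15 = 0.238729
T(3,2) = 0.238958 + (0.238958 − 0.236876)/15 = 0.239097
T(3,3) = 0.239097 + (0.239097 − 0.238729)/63 = 0.239103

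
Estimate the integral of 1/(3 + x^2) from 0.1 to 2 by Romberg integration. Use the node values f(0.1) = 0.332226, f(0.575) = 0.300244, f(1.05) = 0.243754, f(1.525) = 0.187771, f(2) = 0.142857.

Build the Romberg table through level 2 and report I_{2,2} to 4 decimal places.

I_{0,0} (trapezoid, 1 panel, h=1.9000): 0.451329
I_{1,0} (trapezoid, 2 panels, h=0.9500): 0.457231
I_{2,0} (trapezoid, 4 panels, h=0.4750): 0.460422
I_{1,1} = 0.457231 + (0.457231 − 0.451329)/3 = 0.459198
I_{2,1} = 0.460422 + (0.460422 − 0.457231)/3 = 0.461486
I_{2,2} = 0.461486 + (0.461486 − 0.459198)/15 = 0.461639

0.4616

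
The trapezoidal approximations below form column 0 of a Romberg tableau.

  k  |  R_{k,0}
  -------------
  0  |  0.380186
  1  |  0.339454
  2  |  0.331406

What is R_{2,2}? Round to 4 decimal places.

Richardson extrapolation on the trapezoidal column (denominator 4−1=3):
R_{1,1} = (4·0.339454 − 0.380186) / 3 = 0.325877
R_{2,1} = (4·0.331406 − 0.339454) / 3 = 0.328723
R_{2,2} = (16·0.328723 − 0.325877) / 15 = 0.328913

0.3289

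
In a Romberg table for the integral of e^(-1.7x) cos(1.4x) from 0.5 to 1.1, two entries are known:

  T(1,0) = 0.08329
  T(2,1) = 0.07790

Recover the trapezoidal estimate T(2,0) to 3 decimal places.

0.079

From T(2,1) = (4·T(2,0) − T(1,0))/3, solve for T(2,0):
4·T(2,0) = 3·0.07790 + 0.08329 = 0.31699
T(2,0) = 0.07925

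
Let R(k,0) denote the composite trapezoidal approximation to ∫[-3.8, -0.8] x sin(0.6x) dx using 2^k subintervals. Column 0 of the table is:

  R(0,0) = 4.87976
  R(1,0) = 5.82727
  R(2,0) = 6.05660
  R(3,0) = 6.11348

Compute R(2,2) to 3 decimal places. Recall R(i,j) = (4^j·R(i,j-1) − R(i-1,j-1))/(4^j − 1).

6.132

R(1,1) = 5.82727 + (5.82727 − 4.87976)/3 = 6.14311
R(2,1) = 6.05660 + (6.05660 − 5.82727)/3 = 6.13304
R(2,2) = 6.13304 + (6.13304 − 6.14311)/15 = 6.13237
(Column j=1 coincides with Simpson's rule on the same nodes.)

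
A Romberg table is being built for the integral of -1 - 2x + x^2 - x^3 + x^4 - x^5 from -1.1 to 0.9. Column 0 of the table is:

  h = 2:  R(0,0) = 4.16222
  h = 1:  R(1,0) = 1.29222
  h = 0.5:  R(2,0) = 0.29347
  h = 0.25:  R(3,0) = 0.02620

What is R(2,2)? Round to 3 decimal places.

Richardson extrapolation on the trapezoidal column (denominator 4−1=3):
R(1,1) = 1.29222 + (1.29222 − 4.16222)/3 = 0.33555
R(2,1) = 0.29347 + (0.29347 − 1.29222)/3 = -0.03945
R(2,2) = -0.03945 + (-0.03945 − 0.33555)/15 = -0.06445
(Column j=1 coincides with Simpson's rule on the same nodes.)

-0.064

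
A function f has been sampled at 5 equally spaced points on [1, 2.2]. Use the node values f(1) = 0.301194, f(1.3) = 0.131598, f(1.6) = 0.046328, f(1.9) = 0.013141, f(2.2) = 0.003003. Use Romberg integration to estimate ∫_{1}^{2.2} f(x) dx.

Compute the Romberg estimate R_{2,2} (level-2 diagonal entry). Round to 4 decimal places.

0.0976

R_{0,0} (trapezoid, 1 panel, h=1.2000): 0.182518
R_{1,0} (trapezoid, 2 panels, h=0.6000): 0.119056
R_{2,0} (trapezoid, 4 panels, h=0.3000): 0.102950
R_{1,1} = 0.119056 + (0.119056 − 0.182518)/3 = 0.097902
R_{2,1} = 0.102950 + (0.102950 − 0.119056)/3 = 0.097581
R_{2,2} = 0.097581 + (0.097581 − 0.097902)/15 = 0.097560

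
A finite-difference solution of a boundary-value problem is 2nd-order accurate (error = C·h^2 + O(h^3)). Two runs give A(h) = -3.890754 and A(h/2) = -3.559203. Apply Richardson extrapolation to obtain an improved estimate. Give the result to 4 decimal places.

Extrapolated value = (4·A(h/2) − A(h)) / (4 − 1)
= (4·(-3.559203) − (-3.890754)) / 3
= -10.346058 / 3 = -3.448686

-3.4487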